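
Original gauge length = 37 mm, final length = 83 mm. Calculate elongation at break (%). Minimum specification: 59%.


Extension = 83 - 37 = 46 mm
Elongation = 46 / 37 x 100 = 124.3%
Minimum required: 59%
Meets specification: Yes


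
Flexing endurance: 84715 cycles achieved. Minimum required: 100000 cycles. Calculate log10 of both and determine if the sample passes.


Achieved: log10 = 4.93
Required: log10 = 5.00
Passes: No


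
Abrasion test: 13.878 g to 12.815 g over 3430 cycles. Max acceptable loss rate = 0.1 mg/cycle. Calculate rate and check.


Rate = 0.310 mg/cycle
Passes: No

Loss = 13.878 - 12.815 = 1.063 g
Rate = 1.063 g / 3430 cycles x 1000 = 0.310 mg/cycle
Max = 0.1 mg/cycle
Passes: No


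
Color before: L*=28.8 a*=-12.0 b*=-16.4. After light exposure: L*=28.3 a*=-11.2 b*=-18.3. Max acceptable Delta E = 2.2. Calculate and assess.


dL = -0.5, da = 0.8, db = -1.9
dE = sqrt((-0.5)^2 + (0.8)^2 + (-1.9)^2) = 2.12
Max = 2.2
Passes: Yes


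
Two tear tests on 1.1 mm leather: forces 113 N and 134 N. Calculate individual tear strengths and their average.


Tear 1 = 102.7 N/mm
Tear 2 = 121.8 N/mm
Average = 112.3 N/mm

Tear 1 = 113 / 1.1 = 102.7 N/mm
Tear 2 = 134 / 1.1 = 121.8 N/mm
Average = (102.7 + 121.8) / 2 = 112.3 N/mm


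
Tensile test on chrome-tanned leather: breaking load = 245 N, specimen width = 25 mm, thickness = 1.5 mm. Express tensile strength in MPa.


Cross-section = 25 x 1.5 = 37.5 mm^2
TS = 245 / 37.5 = 6.53 MPa
(1 N/mm^2 = 1 MPa)


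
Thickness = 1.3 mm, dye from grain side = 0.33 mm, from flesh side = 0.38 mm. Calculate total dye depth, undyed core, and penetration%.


Total dyed = 0.71 mm
Undyed core = 0.59 mm
Penetration = 54.6%

Total dyed = 0.33 + 0.38 = 0.71 mm
Undyed core = 1.3 - 0.71 = 0.59 mm
Penetration = 0.71 / 1.3 x 100 = 54.6%


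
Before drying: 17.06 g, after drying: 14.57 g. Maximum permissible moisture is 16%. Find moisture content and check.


Moisture content = 14.6%
Acceptable: Yes


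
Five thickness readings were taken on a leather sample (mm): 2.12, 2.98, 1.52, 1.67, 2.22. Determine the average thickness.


2.10 mm


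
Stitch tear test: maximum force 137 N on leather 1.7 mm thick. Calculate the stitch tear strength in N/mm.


80.6 N/mm

Stitch tear strength = force / thickness
STS = 137 / 1.7 = 80.6 N/mm


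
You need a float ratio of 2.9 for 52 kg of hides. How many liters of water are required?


Water = hide weight x target ratio
Water = 52 x 2.9 = 150.8 L


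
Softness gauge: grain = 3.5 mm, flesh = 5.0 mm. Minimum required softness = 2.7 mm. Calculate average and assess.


Average softness = 4.25 mm
Meets requirement: Yes


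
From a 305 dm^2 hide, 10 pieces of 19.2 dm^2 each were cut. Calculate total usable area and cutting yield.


Usable area = 192.0 dm^2
Yield = 63.0%

Total usable = 10 x 19.2 = 192.0 dm^2
Yield = 192.0 / 305 x 100 = 63.0%


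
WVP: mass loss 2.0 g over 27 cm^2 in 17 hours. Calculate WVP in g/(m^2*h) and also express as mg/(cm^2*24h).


WVP = 2.0 / (27 x 17) x 10000 = 43.57 g/(m^2*h)
Mass loss in mg = 2.0 x 1000 = 2000 mg
Per cm^2 per 24h in mg: 2000 x 24 / (27 x 17) = 48000 / 459 = 104.58 mg/(cm^2*24h)


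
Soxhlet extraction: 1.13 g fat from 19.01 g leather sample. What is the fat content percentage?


5.9%

Fat content = 1.13 / 19.01 x 100
Fat = 5.9%


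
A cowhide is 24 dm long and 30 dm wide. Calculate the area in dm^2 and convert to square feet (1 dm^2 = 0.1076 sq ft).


720 dm^2
77.47 sq ft

Area = 24 x 30 = 720 dm^2
Conversion: 720 x 0.1076 = 77.47 sq ft


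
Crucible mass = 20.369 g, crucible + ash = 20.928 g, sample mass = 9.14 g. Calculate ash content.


Ash mass = 0.559 g
Ash content = 6.12%


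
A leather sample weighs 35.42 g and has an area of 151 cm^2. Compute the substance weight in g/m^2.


Substance weight = mass / area x 10000
SW = 35.42 / 151 x 10000
SW = 2345.7 g/m^2


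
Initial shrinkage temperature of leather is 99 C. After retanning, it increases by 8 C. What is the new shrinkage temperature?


107 C


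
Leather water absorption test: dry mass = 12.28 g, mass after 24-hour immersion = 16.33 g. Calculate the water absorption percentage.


Water absorbed = 16.33 - 12.28 = 4.05 g
WA% = 4.05 / 12.28 x 100 = 33.0%


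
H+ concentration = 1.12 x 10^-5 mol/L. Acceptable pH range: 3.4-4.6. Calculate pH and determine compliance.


pH = 4.95
Compliant: No


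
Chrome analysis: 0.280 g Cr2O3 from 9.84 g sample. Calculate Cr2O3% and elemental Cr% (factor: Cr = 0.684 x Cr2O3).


Cr2O3% = 0.280 / 9.84 x 100 = 2.85%
Cr% = 2.85 x 0.684 = 1.95%


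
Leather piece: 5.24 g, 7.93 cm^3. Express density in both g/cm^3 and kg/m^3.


Density = 5.24 / 7.93 = 0.661 g/cm^3
Convert: 0.661 x 1000 = 661 kg/m^3


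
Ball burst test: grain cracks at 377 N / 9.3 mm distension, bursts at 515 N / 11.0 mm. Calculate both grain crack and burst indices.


Crack index = 377 / 9.3 = 40.5 N/mm
Burst index = 515 / 11.0 = 46.8 N/mm


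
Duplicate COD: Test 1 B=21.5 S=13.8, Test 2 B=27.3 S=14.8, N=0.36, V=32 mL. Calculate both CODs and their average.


COD1 = 693.0 mg/L
COD2 = 1125.0 mg/L
Average = 909.0 mg/L

COD1 = (21.5 - 13.8) x 0.36 x 8000 / 32 = 693.0 mg/L
COD2 = (27.3 - 14.8) x 0.36 x 8000 / 32 = 1125.0 mg/L
Average = (693.0 + 1125.0) / 2 = 909.0 mg/L


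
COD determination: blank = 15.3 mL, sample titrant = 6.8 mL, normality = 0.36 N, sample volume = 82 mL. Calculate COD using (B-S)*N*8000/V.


COD = (15.3 - 6.8) x 0.36 x 8000 / 82
COD = 8.5 x 0.36 x 8000 / 82
COD = 298.5 mg/L


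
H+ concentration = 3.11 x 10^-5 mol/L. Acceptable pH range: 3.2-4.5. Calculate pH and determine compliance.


pH = -log10(3.11 x 10^-5) = 4.51
Range: 3.2 to 4.5
Compliant: No


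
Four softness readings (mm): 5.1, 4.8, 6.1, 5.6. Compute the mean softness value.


5.40 mm

Sum = 5.1 + 4.8 + 6.1 + 5.6
Mean = 21.6 / 4 = 5.40 mm


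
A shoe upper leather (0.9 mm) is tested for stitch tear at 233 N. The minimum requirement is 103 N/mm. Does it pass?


STS = 258.9 N/mm
Passes: Yes


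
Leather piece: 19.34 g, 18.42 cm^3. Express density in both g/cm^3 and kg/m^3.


Density = 19.34 / 18.42 = 1.050 g/cm^3
Convert: 1.050 x 1000 = 1050 kg/m^3


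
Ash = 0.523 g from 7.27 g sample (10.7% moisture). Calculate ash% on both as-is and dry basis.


As-is ash% = 0.523 / 7.27 x 100 = 7.19%
Dry mass = 7.27 x (100 - 10.7) / 100 = 6.49211 g
Dry-basis ash% = 0.523 / 6.49211 x 100 = 8.06%


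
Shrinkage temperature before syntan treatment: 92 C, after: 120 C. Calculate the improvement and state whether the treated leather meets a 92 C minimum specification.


Improvement = 28 C
Meets 92 C spec: Yes

Improvement = 120 - 92 = 28 C
Spec check: 120 C >= 92 C? Yes


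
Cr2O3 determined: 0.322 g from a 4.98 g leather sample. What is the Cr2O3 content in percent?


Cr2O3% = 0.322 / 4.98 x 100
Cr2O3% = 6.47%


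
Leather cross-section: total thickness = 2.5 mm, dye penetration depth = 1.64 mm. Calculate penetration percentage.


65.6%

Penetration% = 1.64 / 2.5 x 100
Penetration = 65.6%


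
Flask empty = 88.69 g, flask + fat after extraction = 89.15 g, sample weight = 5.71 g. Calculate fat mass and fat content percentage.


Fat mass = 89.15 - 88.69 = 0.46 g
Fat% = 0.46 / 5.71 x 100 = 8.1%


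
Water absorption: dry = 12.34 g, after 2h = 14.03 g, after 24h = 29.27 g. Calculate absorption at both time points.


WA (2h) = (14.03 - 12.34) / 12.34 x 100 = 13.7%
WA (24h) = (29.27 - 12.34) / 12.34 x 100 = 137.2%


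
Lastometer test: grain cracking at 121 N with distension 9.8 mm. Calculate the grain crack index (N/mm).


12.3 N/mm

Grain crack index = force / distension
Index = 121 / 9.8 = 12.3 N/mm


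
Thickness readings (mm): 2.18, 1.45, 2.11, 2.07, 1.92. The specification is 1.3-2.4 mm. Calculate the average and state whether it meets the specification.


Average = 1.95 mm
Within specification: Yes

Sum = 9.73
Average = 9.73 / 5 = 1.95 mm
Specification range: 1.3 to 2.4 mm
Within spec: Yes


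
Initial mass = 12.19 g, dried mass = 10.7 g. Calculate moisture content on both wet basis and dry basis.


Moisture lost = 12.19 - 10.7 = 1.49 g
Wet basis MC = 1.49 / 12.19 x 100 = 12.2%
Dry basis MC = 1.49 / 10.7 x 100 = 13.9%


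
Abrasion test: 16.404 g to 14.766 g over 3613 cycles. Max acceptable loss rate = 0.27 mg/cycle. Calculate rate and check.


Rate = 0.453 mg/cycle
Passes: No

Loss = 16.404 - 14.766 = 1.638 g
Rate = 1.638 g / 3613 cycles x 1000 = 0.453 mg/cycle
Max = 0.27 mg/cycle
Passes: No


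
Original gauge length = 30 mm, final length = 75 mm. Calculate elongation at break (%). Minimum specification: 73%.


Extension = 75 - 30 = 45 mm
Elongation = 45 / 30 x 100 = 150.0%
Minimum required: 73%
Meets specification: Yes


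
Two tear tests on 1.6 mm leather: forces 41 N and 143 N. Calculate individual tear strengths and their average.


Tear 1 = 25.6 N/mm
Tear 2 = 89.4 N/mm
Average = 57.5 N/mm


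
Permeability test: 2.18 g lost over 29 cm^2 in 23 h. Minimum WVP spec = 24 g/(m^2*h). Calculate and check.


WVP = 32.68 g/(m^2*h)
Meets specification: Yes

WVP = 2.18 / (29 x 23) x 10000 = 32.68 g/(m^2*h)
Minimum: 24 g/(m^2*h)
Meets spec: Yes


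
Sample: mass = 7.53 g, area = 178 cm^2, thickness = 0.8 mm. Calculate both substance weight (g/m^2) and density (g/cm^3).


SW = 7.53 / 178 x 10000 = 423.0 g/m^2
Volume = 178 x 0.8 / 10 = 14.24 cm^3
Density = 7.53 / 14.24 = 0.529 g/cm^3


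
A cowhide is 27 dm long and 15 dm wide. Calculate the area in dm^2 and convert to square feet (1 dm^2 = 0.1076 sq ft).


405 dm^2
43.58 sq ft

Area = 27 x 15 = 405 dm^2
Conversion: 405 x 0.1076 = 43.58 sq ft


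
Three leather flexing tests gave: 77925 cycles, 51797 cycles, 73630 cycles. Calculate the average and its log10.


Average = 67784 cycles
log10 = 4.83


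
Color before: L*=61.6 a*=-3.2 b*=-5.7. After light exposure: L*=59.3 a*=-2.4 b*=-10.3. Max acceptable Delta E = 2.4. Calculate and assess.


dL = -2.3, da = 0.8, db = -4.6
dE = sqrt((-2.3)^2 + (0.8)^2 + (-4.6)^2) = 5.20
Max = 2.4
Passes: No


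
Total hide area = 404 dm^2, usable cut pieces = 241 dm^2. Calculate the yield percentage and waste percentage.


Yield = 241 / 404 x 100 = 59.7%
Waste = 404 - 241 = 163 dm^2
Waste% = 100 - 59.7 = 40.3%


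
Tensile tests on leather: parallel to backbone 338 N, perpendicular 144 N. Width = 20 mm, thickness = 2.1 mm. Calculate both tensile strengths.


Area = 20 x 2.1 = 42.0 mm^2
TS (parallel) = 338 / 42.0 = 8.05 N/mm^2
TS (perpendicular) = 144 / 42.0 = 3.43 N/mm^2


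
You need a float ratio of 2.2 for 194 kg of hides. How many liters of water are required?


426.8 L


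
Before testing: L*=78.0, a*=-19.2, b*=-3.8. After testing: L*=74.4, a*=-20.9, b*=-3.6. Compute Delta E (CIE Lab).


Delta E = 3.99

dL = 74.4 - 78.0 = -3.6
da = -20.9 - (-19.2) = -1.7
db = -3.6 - (-3.8) = 0.2
dE = sqrt((-3.6)^2 + (-1.7)^2 + (0.2)^2) = 3.99


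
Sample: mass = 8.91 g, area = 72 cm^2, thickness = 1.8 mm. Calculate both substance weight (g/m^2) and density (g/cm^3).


Substance weight = 1237.5 g/m^2
Density = 0.688 g/cm^3


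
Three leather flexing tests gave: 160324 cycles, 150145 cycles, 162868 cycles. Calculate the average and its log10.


Average = (160324 + 150145 + 162868) / 3 = 157779 cycles
log10(157779) = 5.20


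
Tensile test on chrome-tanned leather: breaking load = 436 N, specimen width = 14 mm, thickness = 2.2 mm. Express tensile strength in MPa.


14.16 MPa


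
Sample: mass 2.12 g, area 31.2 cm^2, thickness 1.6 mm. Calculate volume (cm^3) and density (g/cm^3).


Thickness in cm = 1.6 / 10 = 0.16 cm
Volume = 31.2 x 0.16 = 4.992 cm^3
Density = 2.12 / 4.992 = 0.425 g/cm^3


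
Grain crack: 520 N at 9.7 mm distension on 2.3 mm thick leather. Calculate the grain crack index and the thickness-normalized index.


Crack index = 520 / 9.7 = 53.6 N/mm
Normalized = 53.6 / 2.3 = 23.3 N/mm per mm


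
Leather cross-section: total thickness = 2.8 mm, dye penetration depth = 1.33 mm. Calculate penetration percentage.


47.5%

Penetration% = 1.33 / 2.8 x 100
Penetration = 47.5%


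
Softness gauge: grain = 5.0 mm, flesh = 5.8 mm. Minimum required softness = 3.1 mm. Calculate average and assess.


Average = (5.0 + 5.8) / 2 = 5.40 mm
Minimum = 3.1 mm
Meets requirement: Yes


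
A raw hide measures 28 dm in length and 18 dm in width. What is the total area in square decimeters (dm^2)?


504 dm^2

Area = length x width
Area = 28 x 18 = 504 dm^2


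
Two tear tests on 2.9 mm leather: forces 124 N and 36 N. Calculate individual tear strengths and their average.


Tear 1 = 42.8 N/mm
Tear 2 = 12.4 N/mm
Average = 27.6 N/mm

Tear 1 = 124 / 2.9 = 42.8 N/mm
Tear 2 = 36 / 2.9 = 12.4 N/mm
Average = (42.8 + 12.4) / 2 = 27.6 N/mm


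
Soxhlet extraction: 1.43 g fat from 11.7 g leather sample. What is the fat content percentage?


Fat content = 1.43 / 11.7 x 100
Fat = 12.2%


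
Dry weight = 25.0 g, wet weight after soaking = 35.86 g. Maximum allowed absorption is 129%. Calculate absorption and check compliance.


Absorption = 43.4%
Compliant: Yes

WA = (35.86 - 25.0) / 25.0 x 100 = 43.4%
Maximum allowed: 129%
Compliant: Yes


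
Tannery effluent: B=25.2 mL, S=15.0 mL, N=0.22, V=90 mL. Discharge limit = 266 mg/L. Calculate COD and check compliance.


COD = 199.5 mg/L
Compliant: Yes


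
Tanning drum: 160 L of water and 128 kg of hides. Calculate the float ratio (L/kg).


Float ratio = water / hide weight
Ratio = 160 / 128 = 1.3


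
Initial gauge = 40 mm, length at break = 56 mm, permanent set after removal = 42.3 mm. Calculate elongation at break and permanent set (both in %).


Elongation at break = (56 - 40) / 40 x 100 = 40.0%
Permanent set = (42.3 - 40) / 40 x 100 = 5.8%


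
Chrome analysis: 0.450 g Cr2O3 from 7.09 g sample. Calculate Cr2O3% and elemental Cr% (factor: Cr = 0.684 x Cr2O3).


Cr2O3% = 0.450 / 7.09 x 100 = 6.35%
Cr% = 6.35 x 0.684 = 4.34%


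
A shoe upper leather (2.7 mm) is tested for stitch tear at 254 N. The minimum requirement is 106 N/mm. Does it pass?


STS = 94.1 N/mm
Passes: No

STS = 254 / 2.7 = 94.1 N/mm
Minimum required: 106 N/mm
Passes: No


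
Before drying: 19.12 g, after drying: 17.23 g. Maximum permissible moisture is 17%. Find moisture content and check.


Moisture content = 9.9%
Acceptable: Yes


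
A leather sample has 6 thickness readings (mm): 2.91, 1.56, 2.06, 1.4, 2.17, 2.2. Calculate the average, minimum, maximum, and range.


Average = 2.05 mm
Min = 1.4 mm
Max = 2.91 mm
Range = 1.51 mm


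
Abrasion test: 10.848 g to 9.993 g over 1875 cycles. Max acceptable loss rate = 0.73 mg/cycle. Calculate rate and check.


Loss = 10.848 - 9.993 = 0.855 g
Rate = 0.855 g / 1875 cycles x 1000 = 0.456 mg/cycle
Max = 0.73 mg/cycle
Passes: Yes


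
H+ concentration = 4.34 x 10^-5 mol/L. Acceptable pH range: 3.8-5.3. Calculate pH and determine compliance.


pH = 4.36
Compliant: Yes


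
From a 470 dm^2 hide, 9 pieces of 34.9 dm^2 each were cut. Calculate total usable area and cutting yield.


Total usable = 9 x 34.9 = 314.1 dm^2
Yield = 314.1 / 470 x 100 = 66.8%


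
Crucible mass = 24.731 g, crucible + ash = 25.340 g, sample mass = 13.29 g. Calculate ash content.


Ash mass = 0.609 g
Ash content = 4.58%

Ash mass = 25.340 - 24.731 = 0.609 g
Ash% = 0.609 / 13.29 x 100 = 4.58%


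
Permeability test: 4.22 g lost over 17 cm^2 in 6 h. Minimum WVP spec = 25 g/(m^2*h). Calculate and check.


WVP = 4.22 / (17 x 6) x 10000 = 413.73 g/(m^2*h)
Minimum: 25 g/(m^2*h)
Meets spec: Yes


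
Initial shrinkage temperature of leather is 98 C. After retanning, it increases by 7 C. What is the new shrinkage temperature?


New Ts = 98 + 7 = 105 C


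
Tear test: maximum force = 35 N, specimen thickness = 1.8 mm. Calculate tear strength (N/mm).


19.4 N/mm


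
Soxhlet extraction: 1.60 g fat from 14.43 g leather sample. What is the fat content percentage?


Fat content = 1.60 / 14.43 x 100
Fat = 11.1%


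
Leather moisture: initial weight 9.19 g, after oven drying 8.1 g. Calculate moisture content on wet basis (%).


11.9%


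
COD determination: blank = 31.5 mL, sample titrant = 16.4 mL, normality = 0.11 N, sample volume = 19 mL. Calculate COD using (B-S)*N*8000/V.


COD = (31.5 - 16.4) x 0.11 x 8000 / 19
COD = 15.1 x 0.11 x 8000 / 19
COD = 699.4 mg/L


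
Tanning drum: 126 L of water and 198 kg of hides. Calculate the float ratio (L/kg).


Float ratio = water / hide weight
Ratio = 126 / 198 = 0.6


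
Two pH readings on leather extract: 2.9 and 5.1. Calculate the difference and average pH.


Difference = |2.9 - 5.1| = 2.2
Average = (2.9 + 5.1) / 2 = 4.00


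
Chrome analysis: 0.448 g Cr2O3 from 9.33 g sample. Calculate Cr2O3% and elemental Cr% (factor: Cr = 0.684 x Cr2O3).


Cr2O3% = 0.448 / 9.33 x 100 = 4.80%
Cr% = 4.80 x 0.684 = 3.28%


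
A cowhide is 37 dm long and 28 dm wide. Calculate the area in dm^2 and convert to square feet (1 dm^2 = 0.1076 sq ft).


1036 dm^2
111.47 sq ft


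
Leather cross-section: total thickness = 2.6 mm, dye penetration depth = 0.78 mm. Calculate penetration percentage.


30.0%

Penetration% = 0.78 / 2.6 x 100
Penetration = 30.0%


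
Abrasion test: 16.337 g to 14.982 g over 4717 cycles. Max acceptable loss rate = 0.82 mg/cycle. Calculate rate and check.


Rate = 0.287 mg/cycle
Passes: Yes

Loss = 16.337 - 14.982 = 1.355 g
Rate = 1.355 g / 4717 cycles x 1000 = 0.287 mg/cycle
Max = 0.82 mg/cycle
Passes: Yes


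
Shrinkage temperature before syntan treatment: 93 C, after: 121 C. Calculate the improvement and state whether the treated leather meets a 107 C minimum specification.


Improvement = 121 - 93 = 28 C
Spec check: 121 C >= 107 C? Yes


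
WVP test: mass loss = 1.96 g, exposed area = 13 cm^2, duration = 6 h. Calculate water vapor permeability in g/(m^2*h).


251.28 g/(m^2*h)

WVP = mass_loss / (area x time) x 10000
WVP = 1.96 / (13 x 6) x 10000
WVP = 1.96 / 78 x 10000 = 251.28 g/(m^2*h)


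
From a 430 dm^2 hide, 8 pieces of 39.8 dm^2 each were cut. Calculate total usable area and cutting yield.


Usable area = 318.4 dm^2
Yield = 74.0%


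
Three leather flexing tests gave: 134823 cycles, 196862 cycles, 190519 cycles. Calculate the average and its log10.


Average = (134823 + 196862 + 190519) / 3 = 174068 cycles
log10(174068) = 5.24


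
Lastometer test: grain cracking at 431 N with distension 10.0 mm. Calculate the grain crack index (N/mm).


Grain crack index = force / distension
Index = 431 / 10.0 = 43.1 N/mm


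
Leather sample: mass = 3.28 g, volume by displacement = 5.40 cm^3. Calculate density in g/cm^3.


Density = mass / volume
Density = 3.28 / 5.40 = 0.607 g/cm^3


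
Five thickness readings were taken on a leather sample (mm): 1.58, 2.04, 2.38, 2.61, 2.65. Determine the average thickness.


Sum = 1.58 + 2.04 + 2.38 + 2.61 + 2.65 = 11.26
Average = 11.26 / 5 = 2.25 mm


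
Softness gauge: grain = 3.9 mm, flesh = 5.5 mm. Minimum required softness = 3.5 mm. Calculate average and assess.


Average = (3.9 + 5.5) / 2 = 4.70 mm
Minimum = 3.5 mm
Meets requirement: Yes


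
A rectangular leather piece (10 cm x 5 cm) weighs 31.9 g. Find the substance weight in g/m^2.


Area = 10 x 5 = 50 cm^2
SW = 31.9 / 50 x 10000 = 6380.0 g/m^2


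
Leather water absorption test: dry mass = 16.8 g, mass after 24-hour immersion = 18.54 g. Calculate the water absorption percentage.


Water absorbed = 18.54 - 16.8 = 1.74 g
WA% = 1.74 / 16.8 x 100 = 10.4%


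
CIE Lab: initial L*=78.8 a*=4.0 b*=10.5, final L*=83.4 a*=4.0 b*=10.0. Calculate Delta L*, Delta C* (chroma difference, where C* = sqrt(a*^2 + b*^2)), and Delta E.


Delta L* = 4.6
Delta C* = -0.47
Delta E = 4.63

Delta L* = 83.4 - 78.8 = 4.6
C1* = sqrt((4.0)^2 + (10.5)^2) = 11.236
C2* = sqrt((4.0)^2 + (10.0)^2) = 10.770
Delta C* = 10.770 - 11.236 = -0.47
Delta E = sqrt((4.6)^2 + (0.0)^2 + (-0.5)^2) = 4.63


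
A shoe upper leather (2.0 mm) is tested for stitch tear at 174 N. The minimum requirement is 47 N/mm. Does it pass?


STS = 174 / 2.0 = 87.0 N/mm
Minimum required: 47 N/mm
Passes: Yes


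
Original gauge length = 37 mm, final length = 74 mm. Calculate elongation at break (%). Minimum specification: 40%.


Elongation = 100.0%
Meets spec: Yes


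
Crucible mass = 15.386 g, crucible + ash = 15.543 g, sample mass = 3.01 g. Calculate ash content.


Ash mass = 15.543 - 15.386 = 0.157 g
Ash% = 0.157 / 3.01 x 100 = 5.22%


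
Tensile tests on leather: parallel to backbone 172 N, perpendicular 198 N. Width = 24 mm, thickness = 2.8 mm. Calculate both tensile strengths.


Area = 24 x 2.8 = 67.2 mm^2
TS (parallel) = 172 / 67.2 = 2.56 N/mm^2
TS (perpendicular) = 198 / 67.2 = 2.95 N/mm^2


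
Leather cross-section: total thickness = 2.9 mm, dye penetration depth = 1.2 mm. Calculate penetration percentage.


41.4%


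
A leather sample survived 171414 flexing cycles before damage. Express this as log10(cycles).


log10(171414) = 5.23


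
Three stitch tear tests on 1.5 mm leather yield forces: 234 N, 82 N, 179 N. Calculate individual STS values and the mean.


STS1 = 234 / 1.5 = 156.0 N/mm
STS2 = 82 / 1.5 = 54.7 N/mm
STS3 = 179 / 1.5 = 119.3 N/mm
Mean = (156.0 + 54.7 + 119.3) / 3 = 110.0 N/mm


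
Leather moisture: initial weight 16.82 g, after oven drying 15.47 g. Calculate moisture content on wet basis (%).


8.0%

Moisture = 16.82 - 15.47 = 1.35 g
MC = 1.35 / 16.82 x 100 = 8.0%


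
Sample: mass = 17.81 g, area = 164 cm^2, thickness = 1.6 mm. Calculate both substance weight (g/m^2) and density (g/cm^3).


Substance weight = 1086.0 g/m^2
Density = 0.679 g/cm^3

SW = 17.81 / 164 x 10000 = 1086.0 g/m^2
Volume = 164 x 1.6 / 10 = 26.24 cm^3
Density = 17.81 / 26.24 = 0.679 g/cm^3


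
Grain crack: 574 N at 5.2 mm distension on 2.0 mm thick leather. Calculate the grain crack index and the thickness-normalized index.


Crack index = 574 / 5.2 = 110.4 N/mm
Normalized = 110.4 / 2.0 = 55.2 N/mm per mm


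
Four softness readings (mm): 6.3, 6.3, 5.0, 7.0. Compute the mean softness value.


Sum = 6.3 + 6.3 + 5.0 + 7.0
Mean = 24.6 / 4 = 6.15 mm


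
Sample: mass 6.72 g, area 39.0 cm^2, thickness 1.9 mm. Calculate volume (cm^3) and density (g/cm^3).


Thickness in cm = 1.9 / 10 = 0.19 cm
Volume = 39.0 x 0.19 = 7.410 cm^3
Density = 6.72 / 7.410 = 0.907 g/cm^3


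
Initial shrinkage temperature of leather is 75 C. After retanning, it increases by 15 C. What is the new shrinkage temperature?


New Ts = 75 + 15 = 90 C


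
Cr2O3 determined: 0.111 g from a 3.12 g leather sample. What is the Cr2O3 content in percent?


Cr2O3% = 0.111 / 3.12 x 100
Cr2O3% = 3.56%


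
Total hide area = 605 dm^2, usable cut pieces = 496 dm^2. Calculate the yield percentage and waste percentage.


Yield = 82.0%
Waste = 18.0%

Yield = 496 / 605 x 100 = 82.0%
Waste = 605 - 496 = 109 dm^2
Waste% = 100 - 82.0 = 18.0%


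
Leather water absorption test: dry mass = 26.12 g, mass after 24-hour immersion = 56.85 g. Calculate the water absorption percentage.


Water absorbed = 56.85 - 26.12 = 30.73 g
WA% = 30.73 / 26.12 x 100 = 117.6%


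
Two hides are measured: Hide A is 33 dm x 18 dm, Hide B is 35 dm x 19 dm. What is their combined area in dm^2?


1259 dm^2


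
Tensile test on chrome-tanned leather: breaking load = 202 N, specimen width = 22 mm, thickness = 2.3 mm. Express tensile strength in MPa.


3.99 MPa

Cross-section = 22 x 2.3 = 50.6 mm^2
TS = 202 / 50.6 = 3.99 MPa
(1 N/mm^2 = 1 MPa)


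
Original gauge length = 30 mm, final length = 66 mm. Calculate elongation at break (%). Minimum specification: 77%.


Elongation = 120.0%
Meets spec: Yes


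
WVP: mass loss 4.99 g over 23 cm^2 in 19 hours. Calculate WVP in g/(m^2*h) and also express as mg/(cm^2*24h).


WVP = 4.99 / (23 x 19) x 10000 = 114.19 g/(m^2*h)
Mass loss in mg = 4.99 x 1000 = 4990 mg
Per cm^2 per 24h in mg: 4990 x 24 / (23 x 19) = 119760 / 437 = 274.05 mg/(cm^2*24h)


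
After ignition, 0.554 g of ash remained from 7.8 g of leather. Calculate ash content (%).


Ash% = 0.554 / 7.8 x 100
Ash% = 7.10%


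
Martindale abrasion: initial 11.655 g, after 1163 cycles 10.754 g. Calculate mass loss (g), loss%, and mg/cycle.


Loss = 11.655 - 10.754 = 0.901 g
Loss% = 0.901 / 11.655 x 100 = 7.73%
Rate = 0.901 / 1163 x 1000 = 0.775 mg/cycle


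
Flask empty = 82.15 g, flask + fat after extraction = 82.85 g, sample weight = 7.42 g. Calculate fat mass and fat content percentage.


Fat mass = 0.70 g
Fat content = 9.4%

Fat mass = 82.85 - 82.15 = 0.70 g
Fat% = 0.70 / 7.42 x 100 = 9.4%


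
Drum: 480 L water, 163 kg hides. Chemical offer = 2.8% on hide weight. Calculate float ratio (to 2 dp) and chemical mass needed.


Float ratio = 2.94
Chemical needed = 4.564 kg


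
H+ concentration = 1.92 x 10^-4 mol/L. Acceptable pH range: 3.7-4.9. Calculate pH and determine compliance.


pH = 3.72
Compliant: Yes


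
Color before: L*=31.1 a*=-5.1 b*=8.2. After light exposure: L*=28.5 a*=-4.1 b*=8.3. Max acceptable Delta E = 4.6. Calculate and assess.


Delta E = 2.79
Passes: Yes


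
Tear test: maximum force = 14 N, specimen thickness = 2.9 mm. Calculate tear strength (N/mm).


4.8 N/mm

Tear strength = force / thickness
Tear = 14 / 2.9 = 4.8 N/mm


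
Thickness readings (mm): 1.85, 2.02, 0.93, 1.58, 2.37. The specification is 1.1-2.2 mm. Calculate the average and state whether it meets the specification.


Average = 1.75 mm
Within specification: Yes

Sum = 8.75
Average = 8.75 / 5 = 1.75 mm
Specification range: 1.1 to 2.2 mm
Within spec: Yes


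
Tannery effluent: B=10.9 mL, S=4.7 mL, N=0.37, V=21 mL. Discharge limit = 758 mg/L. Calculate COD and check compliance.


COD = 873.9 mg/L
Compliant: No


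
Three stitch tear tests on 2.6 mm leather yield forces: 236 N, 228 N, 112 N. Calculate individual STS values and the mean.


STS1 = 236 / 2.6 = 90.8 N/mm
STS2 = 228 / 2.6 = 87.7 N/mm
STS3 = 112 / 2.6 = 43.1 N/mm
Mean = (90.8 + 87.7 + 43.1) / 3 = 73.9 N/mm


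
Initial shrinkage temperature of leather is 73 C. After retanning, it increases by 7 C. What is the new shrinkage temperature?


80 C

New Ts = 73 + 7 = 80 C


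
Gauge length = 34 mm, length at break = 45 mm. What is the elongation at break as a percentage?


32.4%

Extension = 45 - 34 = 11 mm
Elongation = 11 / 34 x 100 = 32.4%


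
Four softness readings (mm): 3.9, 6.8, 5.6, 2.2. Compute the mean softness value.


Sum = 3.9 + 6.8 + 5.6 + 2.2
Mean = 18.5 / 4 = 4.63 mm


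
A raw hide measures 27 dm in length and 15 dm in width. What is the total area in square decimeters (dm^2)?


Area = length x width
Area = 27 x 15 = 405 dm^2


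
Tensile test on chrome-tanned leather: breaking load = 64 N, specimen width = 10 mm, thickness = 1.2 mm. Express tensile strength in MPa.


Cross-section = 10 x 1.2 = 12.0 mm^2
TS = 64 / 12.0 = 5.33 MPa
(1 N/mm^2 = 1 MPa)


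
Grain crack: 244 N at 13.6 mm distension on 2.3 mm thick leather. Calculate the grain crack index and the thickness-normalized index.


Crack index = 17.9 N/mm
Normalized index = 7.8 N/mm per mm

Crack index = 244 / 13.6 = 17.9 N/mm
Normalized = 17.9 / 2.3 = 7.8 N/mm per mm


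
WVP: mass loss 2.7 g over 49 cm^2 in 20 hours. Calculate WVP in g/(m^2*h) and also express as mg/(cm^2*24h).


WVP = 2.7 / (49 x 20) x 10000 = 27.55 g/(m^2*h)
Mass loss in mg = 2.7 x 1000 = 2700 mg
Per cm^2 per 24h in mg: 2700 x 24 / (49 x 20) = 64800 / 980 = 66.12 mg/(cm^2*24h)


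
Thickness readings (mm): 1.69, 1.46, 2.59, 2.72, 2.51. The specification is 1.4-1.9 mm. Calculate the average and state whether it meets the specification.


Average = 2.19 mm
Within specification: No


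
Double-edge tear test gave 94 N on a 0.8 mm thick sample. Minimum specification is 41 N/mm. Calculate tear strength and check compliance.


Tear strength = 94 / 0.8 = 117.5 N/mm
Required minimum = 41 N/mm
Compliant: Yes


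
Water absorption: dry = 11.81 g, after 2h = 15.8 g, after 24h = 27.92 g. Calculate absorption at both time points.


2h absorption = 33.8%
24h absorption = 136.4%

WA (2h) = (15.8 - 11.81) / 11.81 x 100 = 33.8%
WA (24h) = (27.92 - 11.81) / 11.81 x 100 = 136.4%


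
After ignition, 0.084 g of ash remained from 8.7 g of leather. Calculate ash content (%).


Ash% = 0.084 / 8.7 x 100
Ash% = 0.97%


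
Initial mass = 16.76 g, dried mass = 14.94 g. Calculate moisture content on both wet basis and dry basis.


Moisture lost = 16.76 - 14.94 = 1.82 g
Wet basis MC = 1.82 / 16.76 x 100 = 10.9%
Dry basis MC = 1.82 / 14.94 x 100 = 12.2%


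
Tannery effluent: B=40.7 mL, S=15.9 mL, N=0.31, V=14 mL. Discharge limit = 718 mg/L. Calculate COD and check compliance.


COD = 4393.1 mg/L
Compliant: No

COD = (40.7 - 15.9) x 0.31 x 8000 / 14 = 4393.1 mg/L
Limit: 718 mg/L
Compliant: No


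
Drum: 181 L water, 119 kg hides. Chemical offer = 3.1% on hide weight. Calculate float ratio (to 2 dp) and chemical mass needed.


Float ratio = 1.52
Chemical needed = 3.689 kg


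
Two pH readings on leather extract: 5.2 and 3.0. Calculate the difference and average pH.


Difference = |5.2 - 3.0| = 2.2
Average = (5.2 + 3.0) / 2 = 4.10


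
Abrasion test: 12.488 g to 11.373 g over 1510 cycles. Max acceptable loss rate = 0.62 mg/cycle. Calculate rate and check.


Loss = 12.488 - 11.373 = 1.115 g
Rate = 1.115 g / 1510 cycles x 1000 = 0.738 mg/cycle
Max = 0.62 mg/cycle
Passes: No


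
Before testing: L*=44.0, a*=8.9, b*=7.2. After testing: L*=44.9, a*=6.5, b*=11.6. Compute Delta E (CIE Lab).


Delta E = 5.09

dL = 44.9 - 44.0 = 0.9
da = 6.5 - 8.9 = -2.4
db = 11.6 - 7.2 = 4.4
dE = sqrt((0.9)^2 + (-2.4)^2 + (4.4)^2) = 5.09


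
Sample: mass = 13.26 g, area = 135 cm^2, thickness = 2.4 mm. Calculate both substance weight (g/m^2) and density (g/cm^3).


Substance weight = 982.2 g/m^2
Density = 0.409 g/cm^3

SW = 13.26 / 135 x 10000 = 982.2 g/m^2
Volume = 135 x 2.4 / 10 = 32.40 cm^3
Density = 13.26 / 32.40 = 0.409 g/cm^3


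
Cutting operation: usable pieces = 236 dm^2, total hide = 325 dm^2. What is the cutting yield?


72.6%

Yield = usable / total x 100
Yield = 236 / 325 x 100 = 72.6%


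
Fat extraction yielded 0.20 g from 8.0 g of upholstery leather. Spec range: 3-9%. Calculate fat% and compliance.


Fat content = 2.5%
Compliant: No

Fat% = 0.20 / 8.0 x 100 = 2.5%
Spec range: 3-9%
Compliant: No


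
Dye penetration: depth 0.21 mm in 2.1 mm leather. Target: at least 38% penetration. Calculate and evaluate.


Penetration = 10.0%
Meets target: No

Penetration = 0.21 / 2.1 x 100 = 10.0%
Target: 38%
Meets target: No


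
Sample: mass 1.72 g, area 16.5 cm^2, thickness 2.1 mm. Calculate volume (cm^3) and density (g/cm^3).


Volume = 3.465 cm^3
Density = 0.496 g/cm^3


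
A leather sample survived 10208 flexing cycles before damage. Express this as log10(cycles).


4.01

log10(10208) = 4.01


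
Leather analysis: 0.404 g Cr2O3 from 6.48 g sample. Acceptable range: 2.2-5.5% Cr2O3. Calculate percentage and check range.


Cr2O3% = 0.404 / 6.48 x 100 = 6.23%
Acceptable range: 2.2 to 5.5%
Within range: No


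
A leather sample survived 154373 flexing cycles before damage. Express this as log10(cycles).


5.19

log10(154373) = 5.19


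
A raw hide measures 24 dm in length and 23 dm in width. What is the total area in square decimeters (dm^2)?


Area = length x width
Area = 24 x 23 = 552 dm^2


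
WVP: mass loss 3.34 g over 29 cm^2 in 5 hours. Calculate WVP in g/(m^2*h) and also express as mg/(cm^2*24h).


WVP = 230.34 g/(m^2*h)
Daily rate = 552.83 mg/(cm^2*24h)

WVP = 3.34 / (29 x 5) x 10000 = 230.34 g/(m^2*h)
Mass loss in mg = 3.34 x 1000 = 3340 mg
Per cm^2 per 24h in mg: 3340 x 24 / (29 x 5) = 80160 / 145 = 552.83 mg/(cm^2*24h)


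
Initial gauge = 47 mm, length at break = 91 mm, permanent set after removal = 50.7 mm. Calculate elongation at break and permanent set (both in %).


Elongation at break = (91 - 47) / 47 x 100 = 93.6%
Permanent set = (50.7 - 47) / 47 x 100 = 7.9%


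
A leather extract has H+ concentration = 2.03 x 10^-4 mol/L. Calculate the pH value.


pH = -log10[H+]
pH = -log10(2.03 x 10^-4) = 3.69


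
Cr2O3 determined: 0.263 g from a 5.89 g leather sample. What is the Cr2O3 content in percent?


4.47%


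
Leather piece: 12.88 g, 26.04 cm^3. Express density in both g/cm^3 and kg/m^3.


0.495 g/cm^3
495 kg/m^3


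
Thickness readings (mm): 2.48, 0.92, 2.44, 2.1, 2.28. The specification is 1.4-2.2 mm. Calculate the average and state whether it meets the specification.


Sum = 10.22
Average = 10.22 / 5 = 2.04 mm
Specification range: 1.4 to 2.2 mm
Within spec: Yes


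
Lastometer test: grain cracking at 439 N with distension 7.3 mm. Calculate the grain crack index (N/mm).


Grain crack index = force / distension
Index = 439 / 7.3 = 60.1 N/mm


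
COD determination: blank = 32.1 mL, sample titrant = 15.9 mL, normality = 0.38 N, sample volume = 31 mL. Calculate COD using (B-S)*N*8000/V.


COD = (32.1 - 15.9) x 0.38 x 8000 / 31
COD = 16.2 x 0.38 x 8000 / 31
COD = 1588.6 mg/L


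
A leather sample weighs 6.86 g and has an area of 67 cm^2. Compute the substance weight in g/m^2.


1023.9 g/m^2


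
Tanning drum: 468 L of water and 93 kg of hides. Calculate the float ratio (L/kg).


Float ratio = water / hide weight
Ratio = 468 / 93 = 5.0


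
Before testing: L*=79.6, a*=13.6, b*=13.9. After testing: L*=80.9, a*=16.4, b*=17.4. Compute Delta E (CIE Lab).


Delta E = 4.67

dL = 80.9 - 79.6 = 1.3
da = 16.4 - 13.6 = 2.8
db = 17.4 - 13.9 = 3.5
dE = sqrt((1.3)^2 + (2.8)^2 + (3.5)^2) = 4.67


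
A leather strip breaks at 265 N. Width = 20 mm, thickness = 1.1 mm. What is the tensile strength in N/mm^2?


Cross-sectional area = 20 x 1.1 = 22.0 mm^2
Tensile strength = 265 / 22.0 = 12.05 N/mm^2


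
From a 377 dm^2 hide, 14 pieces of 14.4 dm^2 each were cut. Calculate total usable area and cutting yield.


Usable area = 201.6 dm^2
Yield = 53.5%


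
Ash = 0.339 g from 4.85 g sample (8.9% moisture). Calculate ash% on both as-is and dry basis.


As-is ash = 6.99%
Dry-basis ash = 7.67%


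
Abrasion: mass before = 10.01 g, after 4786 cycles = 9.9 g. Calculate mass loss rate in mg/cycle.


Mass loss = 10.01 - 9.9 = 0.110 g
Rate = 0.110 / 4786 x 1000 = 0.023 mg/cycle


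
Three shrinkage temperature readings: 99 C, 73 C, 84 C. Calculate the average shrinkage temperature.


85.3 C

Average = (99 + 73 + 84) / 3
Average = 256 / 3 = 85.3 C


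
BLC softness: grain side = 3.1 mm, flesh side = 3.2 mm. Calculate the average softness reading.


3.15 mm

Average = (3.1 + 3.2) / 2
Average = 3.15 mm


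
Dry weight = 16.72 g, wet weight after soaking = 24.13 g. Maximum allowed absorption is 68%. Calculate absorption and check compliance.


WA = (24.13 - 16.72) / 16.72 x 100 = 44.3%
Maximum allowed: 68%
Compliant: Yes


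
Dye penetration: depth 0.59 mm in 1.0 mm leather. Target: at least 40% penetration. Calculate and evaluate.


Penetration = 59.0%
Meets target: Yes


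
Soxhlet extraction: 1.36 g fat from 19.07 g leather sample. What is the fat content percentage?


7.1%


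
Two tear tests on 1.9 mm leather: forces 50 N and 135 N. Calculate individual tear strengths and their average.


Tear 1 = 50 / 1.9 = 26.3 N/mm
Tear 2 = 135 / 1.9 = 71.1 N/mm
Average = (26.3 + 71.1) / 2 = 48.7 N/mm


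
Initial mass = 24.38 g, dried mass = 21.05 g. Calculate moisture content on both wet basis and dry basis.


Wet basis = 13.7%
Dry basis = 15.8%


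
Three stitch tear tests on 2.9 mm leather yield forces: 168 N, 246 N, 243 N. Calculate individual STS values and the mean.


STS1 = 57.9 N/mm
STS2 = 84.8 N/mm
STS3 = 83.8 N/mm
Mean = 75.5 N/mm


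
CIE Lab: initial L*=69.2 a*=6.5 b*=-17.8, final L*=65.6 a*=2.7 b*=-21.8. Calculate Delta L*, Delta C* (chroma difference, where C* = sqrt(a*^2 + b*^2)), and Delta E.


Delta L* = 65.6 - 69.2 = -3.6
C1* = sqrt((6.5)^2 + (-17.8)^2) = 18.950
C2* = sqrt((2.7)^2 + (-21.8)^2) = 21.967
Delta C* = 21.967 - 18.950 = 3.02
Delta E = sqrt((-3.6)^2 + (-3.8)^2 + (-4.0)^2) = 6.59


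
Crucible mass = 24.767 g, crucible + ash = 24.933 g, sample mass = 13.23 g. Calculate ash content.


Ash mass = 24.933 - 24.767 = 0.166 g
Ash% = 0.166 / 13.23 x 100 = 1.25%


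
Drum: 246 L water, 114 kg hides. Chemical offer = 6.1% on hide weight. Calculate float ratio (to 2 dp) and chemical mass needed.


Float ratio = 2.16
Chemical needed = 6.954 kg

Float ratio = 246 / 114 = 2.16
Chemical = 114 x 6.1 / 100 = 6.954 kg


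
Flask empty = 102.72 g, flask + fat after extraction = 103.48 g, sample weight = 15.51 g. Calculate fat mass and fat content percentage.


Fat mass = 0.76 g
Fat content = 4.9%

Fat mass = 103.48 - 102.72 = 0.76 g
Fat% = 0.76 / 15.51 x 100 = 4.9%


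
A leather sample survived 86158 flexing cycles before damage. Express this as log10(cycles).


4.94


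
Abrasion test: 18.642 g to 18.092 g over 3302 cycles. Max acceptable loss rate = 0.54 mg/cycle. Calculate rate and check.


Rate = 0.167 mg/cycle
Passes: Yes

Loss = 18.642 - 18.092 = 0.550 g
Rate = 0.550 g / 3302 cycles x 1000 = 0.167 mg/cycle
Max = 0.54 mg/cycle
Passes: Yes


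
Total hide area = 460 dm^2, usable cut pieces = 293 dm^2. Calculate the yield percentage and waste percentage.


Yield = 63.7%
Waste = 36.3%

Yield = 293 / 460 x 100 = 63.7%
Waste = 460 - 293 = 167 dm^2
Waste% = 100 - 63.7 = 36.3%


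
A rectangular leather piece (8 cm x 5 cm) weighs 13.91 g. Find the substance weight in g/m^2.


Area = 8 x 5 = 40 cm^2
SW = 13.91 / 40 x 10000 = 3477.5 g/m^2


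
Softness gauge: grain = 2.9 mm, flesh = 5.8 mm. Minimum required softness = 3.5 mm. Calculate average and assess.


Average = (2.9 + 5.8) / 2 = 4.35 mm
Minimum = 3.5 mm
Meets requirement: Yes


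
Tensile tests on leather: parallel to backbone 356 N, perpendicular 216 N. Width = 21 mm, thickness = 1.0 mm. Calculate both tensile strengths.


Parallel = 16.95 N/mm^2
Perpendicular = 10.29 N/mm^2

Area = 21 x 1.0 = 21.0 mm^2
TS (parallel) = 356 / 21.0 = 16.95 N/mm^2
TS (perpendicular) = 216 / 21.0 = 10.29 N/mm^2


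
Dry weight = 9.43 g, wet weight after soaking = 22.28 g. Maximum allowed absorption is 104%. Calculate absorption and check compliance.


Absorption = 136.3%
Compliant: No

WA = (22.28 - 9.43) / 9.43 x 100 = 136.3%
Maximum allowed: 104%
Compliant: No


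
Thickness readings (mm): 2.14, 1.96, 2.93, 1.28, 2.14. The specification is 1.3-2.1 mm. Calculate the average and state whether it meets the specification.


Average = 2.09 mm
Within specification: Yes

Sum = 10.45
Average = 10.45 / 5 = 2.09 mm
Specification range: 1.3 to 2.1 mm
Within spec: Yes


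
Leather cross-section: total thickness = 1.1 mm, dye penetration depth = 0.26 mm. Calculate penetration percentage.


23.6%

Penetration% = 0.26 / 1.1 x 100
Penetration = 23.6%


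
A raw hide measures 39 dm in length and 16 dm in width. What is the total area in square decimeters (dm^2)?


Area = length x width
Area = 39 x 16 = 624 dm^2


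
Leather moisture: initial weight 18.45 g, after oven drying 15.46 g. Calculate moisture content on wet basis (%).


Moisture = 18.45 - 15.46 = 2.99 g
MC = 2.99 / 18.45 x 100 = 16.2%


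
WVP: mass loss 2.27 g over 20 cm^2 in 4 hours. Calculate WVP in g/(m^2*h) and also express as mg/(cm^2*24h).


WVP = 2.27 / (20 x 4) x 10000 = 283.75 g/(m^2*h)
Mass loss in mg = 2.27 x 1000 = 2270 mg
Per cm^2 per 24h in mg: 2270 x 24 / (20 x 4) = 54480 / 80 = 681.00 mg/(cm^2*24h)
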